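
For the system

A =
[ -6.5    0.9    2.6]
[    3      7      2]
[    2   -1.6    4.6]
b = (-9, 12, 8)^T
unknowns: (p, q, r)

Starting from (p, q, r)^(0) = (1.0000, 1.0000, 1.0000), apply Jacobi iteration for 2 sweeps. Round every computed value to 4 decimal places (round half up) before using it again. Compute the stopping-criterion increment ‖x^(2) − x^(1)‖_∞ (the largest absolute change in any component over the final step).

0.5820

Iteration 1:
  p = (-9 - (0.9)·1.0000 - (2.6)·1.0000) / (-6.5) = 1.9231
  q = (12 - (3)·1.0000 - (2)·1.0000) / (7) = 1.0000
  r = (8 - (2)·1.0000 - (-1.6)·1.0000) / (4.6) = 1.6522
Iteration 2:
  p = (-9 - (0.9)·1.0000 - (2.6)·1.6522) / (-6.5) = 2.1840
  q = (12 - (3)·1.9231 - (2)·1.6522) / (7) = 0.4180
  r = (8 - (2)·1.9231 - (-1.6)·1.0000) / (4.6) = 1.2508
Change: (0.2609, -0.5820, -0.4014) → max |·| = 0.5820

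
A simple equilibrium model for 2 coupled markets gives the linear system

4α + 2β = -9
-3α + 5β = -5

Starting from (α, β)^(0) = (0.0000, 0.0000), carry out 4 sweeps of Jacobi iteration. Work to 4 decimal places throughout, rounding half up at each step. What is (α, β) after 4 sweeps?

Iteration 1:
  α = (-9 - (2)·0.0000) / (4) = -2.2500
  β = (-5 - (-3)·0.0000) / (5) = -1.0000
Iteration 2:
  α = (-9 - (2)·-1.0000) / (4) = -1.7500
  β = (-5 - (-3)·-2.2500) / (5) = -2.3500
Iteration 3:
  α = (-9 - (2)·-2.3500) / (4) = -1.0750
  β = (-5 - (-3)·-1.7500) / (5) = -2.0500
Iteration 4:
  α = (-9 - (2)·-2.0500) / (4) = -1.2250
  β = (-5 - (-3)·-1.0750) / (5) = -1.6450

(-1.2250, -1.6450)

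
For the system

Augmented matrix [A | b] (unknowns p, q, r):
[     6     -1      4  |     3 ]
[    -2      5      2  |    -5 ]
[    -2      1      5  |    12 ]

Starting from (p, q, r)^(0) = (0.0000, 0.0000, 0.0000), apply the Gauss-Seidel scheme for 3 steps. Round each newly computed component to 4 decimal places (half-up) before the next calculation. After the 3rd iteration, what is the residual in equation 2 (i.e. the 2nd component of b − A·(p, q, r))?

0.0926

Iteration 1:
  p = (3 - (-1)·0.0000 - (4)·0.0000) / (6) = 0.5000
  q = (-5 - (-2)·0.5000 - (2)·0.0000) / (5) = -0.8000
  r = (12 - (-2)·0.5000 - (1)·-0.8000) / (5) = 2.7600
Iteration 2:
  p = (3 - (-1)·-0.8000 - (4)·2.7600) / (6) = -1.4733
  q = (-5 - (-2)·-1.4733 - (2)·2.7600) / (5) = -2.6933
  r = (12 - (-2)·-1.4733 - (1)·-2.6933) / (5) = 2.3493
Iteration 3:
  p = (3 - (-1)·-2.6933 - (4)·2.3493) / (6) = -1.5151
  q = (-5 - (-2)·-1.5151 - (2)·2.3493) / (5) = -2.5458
  r = (12 - (-2)·-1.5151 - (1)·-2.5458) / (5) = 2.3031
Residual b − A·x = (0.3324, 0.0926, 0.0001)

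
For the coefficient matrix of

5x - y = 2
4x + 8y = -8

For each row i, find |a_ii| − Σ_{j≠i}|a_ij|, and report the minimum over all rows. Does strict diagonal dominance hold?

4

row 1: |5| − (1) = 4
row 2: |8| − (4) = 4
minimum over rows = 4 → strictly diagonally dominant (convergence guaranteed)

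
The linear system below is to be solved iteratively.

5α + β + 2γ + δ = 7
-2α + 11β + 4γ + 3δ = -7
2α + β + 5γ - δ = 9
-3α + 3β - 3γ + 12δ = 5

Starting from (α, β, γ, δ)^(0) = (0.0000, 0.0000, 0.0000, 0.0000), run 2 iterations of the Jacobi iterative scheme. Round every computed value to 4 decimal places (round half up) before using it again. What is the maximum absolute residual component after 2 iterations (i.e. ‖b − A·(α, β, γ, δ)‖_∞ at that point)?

2.8320

Iteration 1:
  α = (7 - (1)·0.0000 - (2)·0.0000 - (1)·0.0000) / (5) = 1.4000
  β = (-7 - (-2)·0.0000 - (4)·0.0000 - (3)·0.0000) / (11) = -0.6364
  γ = (9 - (2)·0.0000 - (1)·0.0000 - (-1)·0.0000) / (5) = 1.8000
  δ = (5 - (-3)·0.0000 - (3)·0.0000 - (-3)·0.0000) / (12) = 0.4167
Iteration 2:
  α = (7 - (1)·-0.6364 - (2)·1.8000 - (1)·0.4167) / (5) = 0.7239
  β = (-7 - (-2)·1.4000 - (4)·1.8000 - (3)·0.4167) / (11) = -1.1500
  γ = (9 - (2)·1.4000 - (1)·-0.6364 - (-1)·0.4167) / (5) = 1.4506
  δ = (5 - (-3)·1.4000 - (3)·-0.6364 - (-3)·1.8000) / (12) = 1.3758
Residual b − A·x = (0.2535, -2.8320, 2.8250, -1.5361); ∞-norm = 2.8320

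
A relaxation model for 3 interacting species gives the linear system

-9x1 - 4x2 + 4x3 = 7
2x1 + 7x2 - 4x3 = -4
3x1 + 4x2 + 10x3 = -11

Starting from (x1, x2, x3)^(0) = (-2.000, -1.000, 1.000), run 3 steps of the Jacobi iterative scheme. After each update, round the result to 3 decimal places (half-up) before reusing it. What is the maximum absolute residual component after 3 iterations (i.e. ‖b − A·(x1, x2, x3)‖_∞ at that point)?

4.926

Iteration 1:
  x1 = (7 - (-4)·-1.000 - (4)·1.000) / (-9) = 0.111
  x2 = (-4 - (2)·-2.000 - (-4)·1.000) / (7) = 0.571
  x3 = (-11 - (3)·-2.000 - (4)·-1.000) / (10) = -0.100
Iteration 2:
  x1 = (7 - (-4)·0.571 - (4)·-0.100) / (-9) = -1.076
  x2 = (-4 - (2)·0.111 - (-4)·-0.100) / (7) = -0.660
  x3 = (-11 - (3)·0.111 - (4)·0.571) / (10) = -1.362
Iteration 3:
  x1 = (7 - (-4)·-0.660 - (4)·-1.362) / (-9) = -1.090
  x2 = (-4 - (2)·-1.076 - (-4)·-1.362) / (7) = -1.042
  x3 = (-11 - (3)·-1.076 - (4)·-0.660) / (10) = -0.513
Residual b − A·x = (-4.926, 3.422, 1.568); ∞-norm = 4.926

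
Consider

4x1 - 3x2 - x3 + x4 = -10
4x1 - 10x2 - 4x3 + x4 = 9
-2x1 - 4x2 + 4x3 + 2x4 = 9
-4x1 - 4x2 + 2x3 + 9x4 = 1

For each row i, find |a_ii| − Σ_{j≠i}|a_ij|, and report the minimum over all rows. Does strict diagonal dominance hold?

row 1: |4| − (3+1+1) = -1
row 2: |-10| − (4+4+1) = 1
row 3: |4| − (2+4+2) = -4
row 4: |9| − (4+4+2) = -1
minimum over rows = -4 → not strictly diagonally dominant

-4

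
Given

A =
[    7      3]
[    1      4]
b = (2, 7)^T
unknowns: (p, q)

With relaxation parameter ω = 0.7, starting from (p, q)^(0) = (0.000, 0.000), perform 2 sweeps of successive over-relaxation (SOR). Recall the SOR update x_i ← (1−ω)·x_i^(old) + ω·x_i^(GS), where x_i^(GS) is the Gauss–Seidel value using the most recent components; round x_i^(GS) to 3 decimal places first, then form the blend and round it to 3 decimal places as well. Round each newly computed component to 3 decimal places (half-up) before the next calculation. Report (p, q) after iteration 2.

(-0.097, 1.599)

Iteration 1:
  p: GS value = (2 - (3)·0.000) / (7) = 0.286;  p ← (1−ω)·0.000 + ω·0.286 = 0.200
  q: GS value = (7 - (1)·0.200) / (4) = 1.700;  q ← (1−ω)·0.000 + ω·1.700 = 1.190
Iteration 2:
  p: GS value = (2 - (3)·1.190) / (7) = -0.224;  p ← (1−ω)·0.200 + ω·-0.224 = -0.097
  q: GS value = (7 - (1)·-0.097) / (4) = 1.774;  q ← (1−ω)·1.190 + ω·1.774 = 1.599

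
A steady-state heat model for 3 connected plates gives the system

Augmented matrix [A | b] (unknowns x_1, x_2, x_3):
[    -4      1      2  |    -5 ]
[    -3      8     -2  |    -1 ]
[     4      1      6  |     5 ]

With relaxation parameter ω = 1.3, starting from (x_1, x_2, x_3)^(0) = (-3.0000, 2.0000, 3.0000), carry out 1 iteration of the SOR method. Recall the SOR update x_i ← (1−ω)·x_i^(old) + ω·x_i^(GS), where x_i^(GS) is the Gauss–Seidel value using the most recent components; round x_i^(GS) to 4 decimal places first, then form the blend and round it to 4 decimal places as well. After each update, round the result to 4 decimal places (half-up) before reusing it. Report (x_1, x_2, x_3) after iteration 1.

(5.1250, 2.7110, -4.8458)

Iteration 1:
  x_1: GS value = (-5 - (1)·2.0000 - (2)·3.0000) / (-4) = 3.2500;  x_1 ← (1−ω)·-3.0000 + ω·3.2500 = 5.1250
  x_2: GS value = (-1 - (-3)·5.1250 - (-2)·3.0000) / (8) = 2.5469;  x_2 ← (1−ω)·2.0000 + ω·2.5469 = 2.7110
  x_3: GS value = (5 - (4)·5.1250 - (1)·2.7110) / (6) = -3.0352;  x_3 ← (1−ω)·3.0000 + ω·-3.0352 = -4.8458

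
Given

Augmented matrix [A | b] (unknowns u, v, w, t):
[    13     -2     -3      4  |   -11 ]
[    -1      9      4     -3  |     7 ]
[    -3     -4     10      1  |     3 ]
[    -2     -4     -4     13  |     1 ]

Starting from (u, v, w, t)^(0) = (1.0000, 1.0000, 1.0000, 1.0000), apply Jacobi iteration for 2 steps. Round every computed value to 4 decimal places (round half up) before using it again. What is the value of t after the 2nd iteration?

Iteration 1:
  u = (-11 - (-2)·1.0000 - (-3)·1.0000 - (4)·1.0000) / (13) = -0.7692
  v = (7 - (-1)·1.0000 - (4)·1.0000 - (-3)·1.0000) / (9) = 0.7778
  w = (3 - (-3)·1.0000 - (-4)·1.0000 - (1)·1.0000) / (10) = 0.9000
  t = (1 - (-2)·1.0000 - (-4)·1.0000 - (-4)·1.0000) / (13) = 0.8462
Iteration 2:
  u = (-11 - (-2)·0.7778 - (-3)·0.9000 - (4)·0.8462) / (13) = -0.7792
  v = (7 - (-1)·-0.7692 - (4)·0.9000 - (-3)·0.8462) / (9) = 0.5744
  w = (3 - (-3)·-0.7692 - (-4)·0.7778 - (1)·0.8462) / (10) = 0.2957
  t = (1 - (-2)·-0.7692 - (-4)·0.7778 - (-4)·0.9000) / (13) = 0.4748

0.4748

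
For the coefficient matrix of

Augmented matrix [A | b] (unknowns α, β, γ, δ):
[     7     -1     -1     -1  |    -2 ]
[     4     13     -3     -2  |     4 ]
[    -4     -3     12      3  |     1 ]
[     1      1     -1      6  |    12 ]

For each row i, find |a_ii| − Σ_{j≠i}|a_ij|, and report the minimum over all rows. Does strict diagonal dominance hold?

row 1: |7| − (1+1+1) = 4
row 2: |13| − (4+3+2) = 4
row 3: |12| − (4+3+3) = 2
row 4: |6| − (1+1+1) = 3
minimum over rows = 2 → strictly diagonally dominant (convergence guaranteed)

2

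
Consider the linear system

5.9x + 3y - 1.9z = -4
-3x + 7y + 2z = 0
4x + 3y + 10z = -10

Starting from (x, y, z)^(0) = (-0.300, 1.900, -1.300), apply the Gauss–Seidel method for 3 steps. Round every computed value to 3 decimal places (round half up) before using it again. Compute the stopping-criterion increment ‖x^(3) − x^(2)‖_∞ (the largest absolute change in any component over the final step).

0.415

Iteration 1:
  x = (-4 - (3)·1.900 - (-1.9)·-1.300) / (5.9) = -2.063
  y = (0 - (-3)·-2.063 - (2)·-1.300) / (7) = -0.513
  z = (-10 - (4)·-2.063 - (3)·-0.513) / (10) = -0.021
Iteration 2:
  x = (-4 - (3)·-0.513 - (-1.9)·-0.021) / (5.9) = -0.424
  y = (0 - (-3)·-0.424 - (2)·-0.021) / (7) = -0.176
  z = (-10 - (4)·-0.424 - (3)·-0.176) / (10) = -0.778
Iteration 3:
  x = (-4 - (3)·-0.176 - (-1.9)·-0.778) / (5.9) = -0.839
  y = (0 - (-3)·-0.839 - (2)·-0.778) / (7) = -0.137
  z = (-10 - (4)·-0.839 - (3)·-0.137) / (10) = -0.623
Change: (-0.415, 0.039, 0.155) → max |·| = 0.415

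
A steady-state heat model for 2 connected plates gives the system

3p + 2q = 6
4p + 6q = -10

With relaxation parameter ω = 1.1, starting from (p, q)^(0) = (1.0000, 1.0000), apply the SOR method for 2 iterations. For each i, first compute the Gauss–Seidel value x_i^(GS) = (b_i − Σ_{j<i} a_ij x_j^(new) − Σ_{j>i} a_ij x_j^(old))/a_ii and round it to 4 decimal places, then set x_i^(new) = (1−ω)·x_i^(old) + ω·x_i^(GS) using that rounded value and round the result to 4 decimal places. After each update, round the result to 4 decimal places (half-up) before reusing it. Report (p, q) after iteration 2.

(4.2160, -4.6315)

Iteration 1:
  p: GS value = (6 - (2)·1.0000) / (3) = 1.3333;  p ← (1−ω)·1.0000 + ω·1.3333 = 1.3666
  q: GS value = (-10 - (4)·1.3666) / (6) = -2.5777;  q ← (1−ω)·1.0000 + ω·-2.5777 = -2.9355
Iteration 2:
  p: GS value = (6 - (2)·-2.9355) / (3) = 3.9570;  p ← (1−ω)·1.3666 + ω·3.9570 = 4.2160
  q: GS value = (-10 - (4)·4.2160) / (6) = -4.4773;  q ← (1−ω)·-2.9355 + ω·-4.4773 = -4.6315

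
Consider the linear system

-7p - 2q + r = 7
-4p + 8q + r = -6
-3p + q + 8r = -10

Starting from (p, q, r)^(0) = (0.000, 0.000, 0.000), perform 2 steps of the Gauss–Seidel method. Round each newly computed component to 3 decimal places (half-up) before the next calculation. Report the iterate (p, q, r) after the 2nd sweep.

(-0.853, -0.993, -1.446)

Iteration 1:
  p = (7 - (-2)·0.000 - (1)·0.000) / (-7) = -1.000
  q = (-6 - (-4)·-1.000 - (1)·0.000) / (8) = -1.250
  r = (-10 - (-3)·-1.000 - (1)·-1.250) / (8) = -1.469
Iteration 2:
  p = (7 - (-2)·-1.250 - (1)·-1.469) / (-7) = -0.853
  q = (-6 - (-4)·-0.853 - (1)·-1.469) / (8) = -0.993
  r = (-10 - (-3)·-0.853 - (1)·-0.993) / (8) = -1.446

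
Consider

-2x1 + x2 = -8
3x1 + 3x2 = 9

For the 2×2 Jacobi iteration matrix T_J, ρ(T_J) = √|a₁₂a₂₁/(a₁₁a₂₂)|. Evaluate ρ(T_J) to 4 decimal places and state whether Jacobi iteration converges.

0.7071

a₁₂a₂₁/(a₁₁a₂₂) = (1)·(3) / ((-2)·(3)) = -0.500000
ρ = √|-0.500000| = √0.500000 = 0.7071
ρ < 1, so Jacobi converges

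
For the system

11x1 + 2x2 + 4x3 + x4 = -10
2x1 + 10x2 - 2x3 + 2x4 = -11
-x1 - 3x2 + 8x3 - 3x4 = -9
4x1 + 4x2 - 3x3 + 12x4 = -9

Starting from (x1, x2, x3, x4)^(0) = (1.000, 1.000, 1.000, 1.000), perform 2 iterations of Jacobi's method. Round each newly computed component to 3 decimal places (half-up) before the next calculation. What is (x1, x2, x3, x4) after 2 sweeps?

Iteration 1:
  x1 = (-10 - (2)·1.000 - (4)·1.000 - (1)·1.000) / (11) = -1.545
  x2 = (-11 - (2)·1.000 - (-2)·1.000 - (2)·1.000) / (10) = -1.300
  x3 = (-9 - (-1)·1.000 - (-3)·1.000 - (-3)·1.000) / (8) = -0.250
  x4 = (-9 - (4)·1.000 - (4)·1.000 - (-3)·1.000) / (12) = -1.167
Iteration 2:
  x1 = (-10 - (2)·-1.300 - (4)·-0.250 - (1)·-1.167) / (11) = -0.476
  x2 = (-11 - (2)·-1.545 - (-2)·-0.250 - (2)·-1.167) / (10) = -0.608
  x3 = (-9 - (-1)·-1.545 - (-3)·-1.300 - (-3)·-1.167) / (8) = -2.243
  x4 = (-9 - (4)·-1.545 - (4)·-1.300 - (-3)·-0.250) / (12) = 0.136

(-0.476, -0.608, -2.243, 0.136)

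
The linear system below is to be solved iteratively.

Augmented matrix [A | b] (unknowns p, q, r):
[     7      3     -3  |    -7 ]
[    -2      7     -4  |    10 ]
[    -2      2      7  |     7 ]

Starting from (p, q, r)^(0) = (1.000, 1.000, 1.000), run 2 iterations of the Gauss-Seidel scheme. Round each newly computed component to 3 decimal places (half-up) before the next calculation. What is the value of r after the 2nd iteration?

0.221

Iteration 1:
  p = (-7 - (3)·1.000 - (-3)·1.000) / (7) = -1.000
  q = (10 - (-2)·-1.000 - (-4)·1.000) / (7) = 1.714
  r = (7 - (-2)·-1.000 - (2)·1.714) / (7) = 0.225
Iteration 2:
  p = (-7 - (3)·1.714 - (-3)·0.225) / (7) = -1.638
  q = (10 - (-2)·-1.638 - (-4)·0.225) / (7) = 1.089
  r = (7 - (-2)·-1.638 - (2)·1.089) / (7) = 0.221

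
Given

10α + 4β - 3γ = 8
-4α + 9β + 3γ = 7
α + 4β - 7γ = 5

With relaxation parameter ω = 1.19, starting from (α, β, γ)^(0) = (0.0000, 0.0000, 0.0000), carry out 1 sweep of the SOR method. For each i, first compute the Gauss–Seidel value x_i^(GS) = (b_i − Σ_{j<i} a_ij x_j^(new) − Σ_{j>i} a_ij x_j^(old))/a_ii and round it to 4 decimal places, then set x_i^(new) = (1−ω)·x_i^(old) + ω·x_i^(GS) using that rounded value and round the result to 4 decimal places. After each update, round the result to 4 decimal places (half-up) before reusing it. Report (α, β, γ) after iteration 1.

Iteration 1:
  α: GS value = (8 - (4)·0.0000 - (-3)·0.0000) / (10) = 0.8000;  α ← (1−ω)·0.0000 + ω·0.8000 = 0.9520
  β: GS value = (7 - (-4)·0.9520 - (3)·0.0000) / (9) = 1.2009;  β ← (1−ω)·0.0000 + ω·1.2009 = 1.4291
  γ: GS value = (5 - (1)·0.9520 - (4)·1.4291) / (-7) = 0.2383;  γ ← (1−ω)·0.0000 + ω·0.2383 = 0.2836

(0.9520, 1.4291, 0.2836)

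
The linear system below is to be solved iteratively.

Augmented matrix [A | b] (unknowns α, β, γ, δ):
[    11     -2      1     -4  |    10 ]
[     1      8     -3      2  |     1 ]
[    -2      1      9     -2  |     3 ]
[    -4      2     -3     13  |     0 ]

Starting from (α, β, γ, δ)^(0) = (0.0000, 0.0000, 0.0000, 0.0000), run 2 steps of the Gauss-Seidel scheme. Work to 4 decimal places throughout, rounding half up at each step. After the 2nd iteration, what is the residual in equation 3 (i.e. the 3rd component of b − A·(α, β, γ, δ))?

Iteration 1:
  α = (10 - (-2)·0.0000 - (1)·0.0000 - (-4)·0.0000) / (11) = 0.9091
  β = (1 - (1)·0.9091 - (-3)·0.0000 - (2)·0.0000) / (8) = 0.0114
  γ = (3 - (-2)·0.9091 - (1)·0.0114 - (-2)·0.0000) / (9) = 0.5341
  δ = (0 - (-4)·0.9091 - (2)·0.0114 - (-3)·0.5341) / (13) = 0.4012
Iteration 2:
  α = (10 - (-2)·0.0114 - (1)·0.5341 - (-4)·0.4012) / (11) = 1.0085
  β = (1 - (1)·1.0085 - (-3)·0.5341 - (2)·0.4012) / (8) = 0.0989
  γ = (3 - (-2)·1.0085 - (1)·0.0989 - (-2)·0.4012) / (9) = 0.6356
  δ = (0 - (-4)·1.0085 - (2)·0.0989 - (-3)·0.6356) / (13) = 0.4418
Residual b − A·x = (0.2359, 0.2235, 0.0813, -0.0004)

0.0813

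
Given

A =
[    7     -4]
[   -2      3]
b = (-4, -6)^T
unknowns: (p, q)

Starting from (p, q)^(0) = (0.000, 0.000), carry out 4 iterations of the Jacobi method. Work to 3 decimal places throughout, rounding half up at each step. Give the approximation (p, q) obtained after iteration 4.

(-2.367, -3.288)

Iteration 1:
  p = (-4 - (-4)·0.000) / (7) = -0.571
  q = (-6 - (-2)·0.000) / (3) = -2.000
Iteration 2:
  p = (-4 - (-4)·-2.000) / (7) = -1.714
  q = (-6 - (-2)·-0.571) / (3) = -2.381
Iteration 3:
  p = (-4 - (-4)·-2.381) / (7) = -1.932
  q = (-6 - (-2)·-1.714) / (3) = -3.143
Iteration 4:
  p = (-4 - (-4)·-3.143) / (7) = -2.367
  q = (-6 - (-2)·-1.932) / (3) = -3.288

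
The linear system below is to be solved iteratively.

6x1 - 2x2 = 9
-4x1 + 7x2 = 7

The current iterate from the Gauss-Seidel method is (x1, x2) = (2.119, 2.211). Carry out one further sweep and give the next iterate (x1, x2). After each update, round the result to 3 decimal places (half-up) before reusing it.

One sweep:
  x1 = (9 - (-2)·2.211) / (6) = 2.237
  x2 = (7 - (-4)·2.237) / (7) = 2.278

(2.237, 2.278)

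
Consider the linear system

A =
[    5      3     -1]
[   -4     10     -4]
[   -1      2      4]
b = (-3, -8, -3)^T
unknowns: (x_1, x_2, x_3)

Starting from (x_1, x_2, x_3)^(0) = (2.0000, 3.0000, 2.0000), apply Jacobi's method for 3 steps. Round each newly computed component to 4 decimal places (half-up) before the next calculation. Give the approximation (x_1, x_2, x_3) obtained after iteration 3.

(0.4500, -2.0320, 0.0425)

Iteration 1:
  x_1 = (-3 - (3)·3.0000 - (-1)·2.0000) / (5) = -2.0000
  x_2 = (-8 - (-4)·2.0000 - (-4)·2.0000) / (10) = 0.8000
  x_3 = (-3 - (-1)·2.0000 - (2)·3.0000) / (4) = -1.7500
Iteration 2:
  x_1 = (-3 - (3)·0.8000 - (-1)·-1.7500) / (5) = -1.4300
  x_2 = (-8 - (-4)·-2.0000 - (-4)·-1.7500) / (10) = -2.3000
  x_3 = (-3 - (-1)·-2.0000 - (2)·0.8000) / (4) = -1.6500
Iteration 3:
  x_1 = (-3 - (3)·-2.3000 - (-1)·-1.6500) / (5) = 0.4500
  x_2 = (-8 - (-4)·-1.4300 - (-4)·-1.6500) / (10) = -2.0320
  x_3 = (-3 - (-1)·-1.4300 - (2)·-2.3000) / (4) = 0.0425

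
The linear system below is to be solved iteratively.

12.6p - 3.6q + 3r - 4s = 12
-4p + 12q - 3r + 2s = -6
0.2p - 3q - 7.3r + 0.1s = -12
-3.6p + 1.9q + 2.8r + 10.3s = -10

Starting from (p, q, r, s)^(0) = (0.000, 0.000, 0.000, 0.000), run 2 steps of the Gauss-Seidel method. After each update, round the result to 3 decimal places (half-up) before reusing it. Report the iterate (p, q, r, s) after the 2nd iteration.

(0.142, 0.163, 1.566, -1.377)

Iteration 1:
  p = (12 - (-3.6)·0.000 - (3)·0.000 - (-4)·0.000) / (12.6) = 0.952
  q = (-6 - (-4)·0.952 - (-3)·0.000 - (2)·0.000) / (12) = -0.183
  r = (-12 - (0.2)·0.952 - (-3)·-0.183 - (0.1)·0.000) / (-7.3) = 1.745
  s = (-10 - (-3.6)·0.952 - (1.9)·-0.183 - (2.8)·1.745) / (10.3) = -1.079
Iteration 2:
  p = (12 - (-3.6)·-0.183 - (3)·1.745 - (-4)·-1.079) / (12.6) = 0.142
  q = (-6 - (-4)·0.142 - (-3)·1.745 - (2)·-1.079) / (12) = 0.163
  r = (-12 - (0.2)·0.142 - (-3)·0.163 - (0.1)·-1.079) / (-7.3) = 1.566
  s = (-10 - (-3.6)·0.142 - (1.9)·0.163 - (2.8)·1.566) / (10.3) = -1.377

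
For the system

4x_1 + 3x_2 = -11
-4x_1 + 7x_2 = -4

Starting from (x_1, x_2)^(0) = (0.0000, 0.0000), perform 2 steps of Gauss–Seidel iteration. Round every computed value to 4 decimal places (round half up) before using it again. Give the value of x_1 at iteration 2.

Iteration 1:
  x_1 = (-11 - (3)·0.0000) / (4) = -2.7500
  x_2 = (-4 - (-4)·-2.7500) / (7) = -2.1429
Iteration 2:
  x_1 = (-11 - (3)·-2.1429) / (4) = -1.1428
  x_2 = (-4 - (-4)·-1.1428) / (7) = -1.2245

-1.1428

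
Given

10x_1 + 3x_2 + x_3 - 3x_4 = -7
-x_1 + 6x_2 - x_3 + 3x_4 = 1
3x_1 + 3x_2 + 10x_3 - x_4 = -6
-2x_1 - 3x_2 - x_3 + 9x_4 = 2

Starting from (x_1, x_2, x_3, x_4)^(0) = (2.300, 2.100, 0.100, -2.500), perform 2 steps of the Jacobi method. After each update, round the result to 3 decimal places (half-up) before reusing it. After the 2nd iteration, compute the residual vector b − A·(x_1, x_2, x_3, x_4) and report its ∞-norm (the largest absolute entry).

7.255

Iteration 1:
  x_1 = (-7 - (3)·2.100 - (1)·0.100 - (-3)·-2.500) / (10) = -2.090
  x_2 = (1 - (-1)·2.300 - (-1)·0.100 - (3)·-2.500) / (6) = 1.817
  x_3 = (-6 - (3)·2.300 - (3)·2.100 - (-1)·-2.500) / (10) = -2.170
  x_4 = (2 - (-2)·2.300 - (-3)·2.100 - (-1)·0.100) / (9) = 1.444
Iteration 2:
  x_1 = (-7 - (3)·1.817 - (1)·-2.170 - (-3)·1.444) / (10) = -0.595
  x_2 = (1 - (-1)·-2.090 - (-1)·-2.170 - (3)·1.444) / (6) = -1.265
  x_3 = (-6 - (3)·-2.090 - (3)·1.817 - (-1)·1.444) / (10) = -0.374
  x_4 = (2 - (-2)·-2.090 - (-3)·1.817 - (-1)·-2.170) / (9) = 0.122
Residual b − A·x = (3.485, 7.255, 3.442, -4.457); ∞-norm = 7.255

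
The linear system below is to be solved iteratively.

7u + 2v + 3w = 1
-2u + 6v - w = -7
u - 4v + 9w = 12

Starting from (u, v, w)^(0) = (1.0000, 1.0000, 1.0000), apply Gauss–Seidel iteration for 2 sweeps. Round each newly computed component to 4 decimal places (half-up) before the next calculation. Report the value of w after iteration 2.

0.8832

Iteration 1:
  u = (1 - (2)·1.0000 - (3)·1.0000) / (7) = -0.5714
  v = (-7 - (-2)·-0.5714 - (-1)·1.0000) / (6) = -1.1905
  w = (12 - (1)·-0.5714 - (-4)·-1.1905) / (9) = 0.8677
Iteration 2:
  u = (1 - (2)·-1.1905 - (3)·0.8677) / (7) = 0.1111
  v = (-7 - (-2)·0.1111 - (-1)·0.8677) / (6) = -0.9850
  w = (12 - (1)·0.1111 - (-4)·-0.9850) / (9) = 0.8832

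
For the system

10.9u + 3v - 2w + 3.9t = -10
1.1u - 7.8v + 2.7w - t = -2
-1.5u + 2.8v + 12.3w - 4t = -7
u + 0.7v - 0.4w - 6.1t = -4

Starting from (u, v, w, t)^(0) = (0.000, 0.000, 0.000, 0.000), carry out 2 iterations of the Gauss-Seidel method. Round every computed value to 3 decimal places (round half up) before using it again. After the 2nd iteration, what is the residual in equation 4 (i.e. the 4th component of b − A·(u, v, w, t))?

0.001

Iteration 1:
  u = (-10 - (3)·0.000 - (-2)·0.000 - (3.9)·0.000) / (10.9) = -0.917
  v = (-2 - (1.1)·-0.917 - (2.7)·0.000 - (-1)·0.000) / (-7.8) = 0.127
  w = (-7 - (-1.5)·-0.917 - (2.8)·0.127 - (-4)·0.000) / (12.3) = -0.710
  t = (-4 - (1)·-0.917 - (0.7)·0.127 - (-0.4)·-0.710) / (-6.1) = 0.567
Iteration 2:
  u = (-10 - (3)·0.127 - (-2)·-0.710 - (3.9)·0.567) / (10.9) = -1.286
  v = (-2 - (1.1)·-1.286 - (2.7)·-0.710 - (-1)·0.567) / (-7.8) = -0.243
  w = (-7 - (-1.5)·-1.286 - (2.8)·-0.243 - (-4)·0.567) / (12.3) = -0.486
  t = (-4 - (1)·-1.286 - (0.7)·-0.243 - (-0.4)·-0.486) / (-6.1) = 0.449
Residual b − A·x = (2.023, -0.720, -0.475, 0.001)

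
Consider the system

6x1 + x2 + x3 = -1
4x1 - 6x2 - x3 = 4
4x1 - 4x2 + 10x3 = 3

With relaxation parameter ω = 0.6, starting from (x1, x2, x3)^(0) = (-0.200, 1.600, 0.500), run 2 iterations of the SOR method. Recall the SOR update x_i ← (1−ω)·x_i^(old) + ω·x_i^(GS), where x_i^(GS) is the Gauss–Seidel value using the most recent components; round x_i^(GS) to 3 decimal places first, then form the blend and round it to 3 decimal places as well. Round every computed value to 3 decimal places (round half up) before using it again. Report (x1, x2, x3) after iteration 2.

Iteration 1:
  x1: GS value = (-1 - (1)·1.600 - (1)·0.500) / (6) = -0.517;  x1 ← (1−ω)·-0.200 + ω·-0.517 = -0.390
  x2: GS value = (4 - (4)·-0.390 - (-1)·0.500) / (-6) = -1.010;  x2 ← (1−ω)·1.600 + ω·-1.010 = 0.034
  x3: GS value = (3 - (4)·-0.390 - (-4)·0.034) / (10) = 0.470;  x3 ← (1−ω)·0.500 + ω·0.470 = 0.482
Iteration 2:
  x1: GS value = (-1 - (1)·0.034 - (1)·0.482) / (6) = -0.253;  x1 ← (1−ω)·-0.390 + ω·-0.253 = -0.308
  x2: GS value = (4 - (4)·-0.308 - (-1)·0.482) / (-6) = -0.952;  x2 ← (1−ω)·0.034 + ω·-0.952 = -0.558
  x3: GS value = (3 - (4)·-0.308 - (-4)·-0.558) / (10) = 0.200;  x3 ← (1−ω)·0.482 + ω·0.200 = 0.313

(-0.308, -0.558, 0.313)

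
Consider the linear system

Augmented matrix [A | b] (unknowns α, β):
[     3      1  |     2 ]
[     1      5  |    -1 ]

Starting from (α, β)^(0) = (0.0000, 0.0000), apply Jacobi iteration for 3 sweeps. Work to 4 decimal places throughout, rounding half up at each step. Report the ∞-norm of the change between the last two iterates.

Iteration 1:
  α = (2 - (1)·0.0000) / (3) = 0.6667
  β = (-1 - (1)·0.0000) / (5) = -0.2000
Iteration 2:
  α = (2 - (1)·-0.2000) / (3) = 0.7333
  β = (-1 - (1)·0.6667) / (5) = -0.3333
Iteration 3:
  α = (2 - (1)·-0.3333) / (3) = 0.7778
  β = (-1 - (1)·0.7333) / (5) = -0.3467
Change: (0.0445, -0.0134) → max |·| = 0.0445

0.0445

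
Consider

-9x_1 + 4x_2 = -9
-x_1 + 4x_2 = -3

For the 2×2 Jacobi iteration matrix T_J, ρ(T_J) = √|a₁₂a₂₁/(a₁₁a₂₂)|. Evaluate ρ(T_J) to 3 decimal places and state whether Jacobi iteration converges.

a₁₂a₂₁/(a₁₁a₂₂) = (4)·(-1) / ((-9)·(4)) = 0.111111
ρ = √|0.111111| = √0.111111 = 0.333
ρ < 1, so Jacobi converges

0.333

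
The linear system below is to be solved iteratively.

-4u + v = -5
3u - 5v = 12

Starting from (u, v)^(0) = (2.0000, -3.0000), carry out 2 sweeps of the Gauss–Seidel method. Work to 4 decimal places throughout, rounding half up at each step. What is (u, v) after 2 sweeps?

(0.7250, -1.9650)

Iteration 1:
  u = (-5 - (1)·-3.0000) / (-4) = 0.5000
  v = (12 - (3)·0.5000) / (-5) = -2.1000
Iteration 2:
  u = (-5 - (1)·-2.1000) / (-4) = 0.7250
  v = (12 - (3)·0.7250) / (-5) = -1.9650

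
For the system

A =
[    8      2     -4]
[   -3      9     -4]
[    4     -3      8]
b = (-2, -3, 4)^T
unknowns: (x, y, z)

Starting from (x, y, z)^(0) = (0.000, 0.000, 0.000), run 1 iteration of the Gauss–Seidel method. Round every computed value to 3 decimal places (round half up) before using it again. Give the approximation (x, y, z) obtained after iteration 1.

(-0.250, -0.417, 0.469)

Iteration 1:
  x = (-2 - (2)·0.000 - (-4)·0.000) / (8) = -0.250
  y = (-3 - (-3)·-0.250 - (-4)·0.000) / (9) = -0.417
  z = (4 - (4)·-0.250 - (-3)·-0.417) / (8) = 0.469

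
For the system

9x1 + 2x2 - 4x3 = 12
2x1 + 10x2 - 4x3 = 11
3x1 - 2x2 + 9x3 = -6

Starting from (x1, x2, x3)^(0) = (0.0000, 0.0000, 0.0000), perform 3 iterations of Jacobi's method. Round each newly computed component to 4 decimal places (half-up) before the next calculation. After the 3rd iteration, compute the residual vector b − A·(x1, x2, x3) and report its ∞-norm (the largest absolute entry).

0.1910

Iteration 1:
  x1 = (12 - (2)·0.0000 - (-4)·0.0000) / (9) = 1.3333
  x2 = (11 - (2)·0.0000 - (-4)·0.0000) / (10) = 1.1000
  x3 = (-6 - (3)·0.0000 - (-2)·0.0000) / (9) = -0.6667
Iteration 2:
  x1 = (12 - (2)·1.1000 - (-4)·-0.6667) / (9) = 0.7926
  x2 = (11 - (2)·1.3333 - (-4)·-0.6667) / (10) = 0.5667
  x3 = (-6 - (3)·1.3333 - (-2)·1.1000) / (9) = -0.8667
Iteration 3:
  x1 = (12 - (2)·0.5667 - (-4)·-0.8667) / (9) = 0.8222
  x2 = (11 - (2)·0.7926 - (-4)·-0.8667) / (10) = 0.5948
  x3 = (-6 - (3)·0.7926 - (-2)·0.5667) / (9) = -0.8049
Residual b − A·x = (0.1910, 0.1880, -0.0329); ∞-norm = 0.1910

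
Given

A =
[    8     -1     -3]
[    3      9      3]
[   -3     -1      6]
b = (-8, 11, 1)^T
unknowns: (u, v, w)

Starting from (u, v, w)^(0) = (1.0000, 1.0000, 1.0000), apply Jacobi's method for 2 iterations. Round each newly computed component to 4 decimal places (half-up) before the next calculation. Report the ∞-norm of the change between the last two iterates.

0.8240

Iteration 1:
  u = (-8 - (-1)·1.0000 - (-3)·1.0000) / (8) = -0.5000
  v = (11 - (3)·1.0000 - (3)·1.0000) / (9) = 0.5556
  w = (1 - (-3)·1.0000 - (-1)·1.0000) / (6) = 0.8333
Iteration 2:
  u = (-8 - (-1)·0.5556 - (-3)·0.8333) / (8) = -0.6181
  v = (11 - (3)·-0.5000 - (3)·0.8333) / (9) = 1.1111
  w = (1 - (-3)·-0.5000 - (-1)·0.5556) / (6) = 0.0093
Change: (-0.1181, 0.5555, -0.8240) → max |·| = 0.8240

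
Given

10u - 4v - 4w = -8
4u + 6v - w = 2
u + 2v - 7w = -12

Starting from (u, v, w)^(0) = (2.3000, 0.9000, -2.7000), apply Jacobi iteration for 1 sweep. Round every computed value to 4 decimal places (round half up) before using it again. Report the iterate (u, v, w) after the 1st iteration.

Iteration 1:
  u = (-8 - (-4)·0.9000 - (-4)·-2.7000) / (10) = -1.5200
  v = (2 - (4)·2.3000 - (-1)·-2.7000) / (6) = -1.6500
  w = (-12 - (1)·2.3000 - (2)·0.9000) / (-7) = 2.3000

(-1.5200, -1.6500, 2.3000)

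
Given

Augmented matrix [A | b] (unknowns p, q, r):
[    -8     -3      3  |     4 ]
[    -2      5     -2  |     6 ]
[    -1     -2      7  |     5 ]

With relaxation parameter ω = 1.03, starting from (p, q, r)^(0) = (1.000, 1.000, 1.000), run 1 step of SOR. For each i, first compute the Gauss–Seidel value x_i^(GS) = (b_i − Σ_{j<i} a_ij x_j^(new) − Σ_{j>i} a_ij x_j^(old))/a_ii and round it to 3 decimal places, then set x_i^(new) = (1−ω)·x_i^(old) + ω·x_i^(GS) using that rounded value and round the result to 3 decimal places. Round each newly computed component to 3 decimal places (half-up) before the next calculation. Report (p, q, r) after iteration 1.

(-0.545, 1.393, 1.035)

Iteration 1:
  p: GS value = (4 - (-3)·1.000 - (3)·1.000) / (-8) = -0.500;  p ← (1−ω)·1.000 + ω·-0.500 = -0.545
  q: GS value = (6 - (-2)·-0.545 - (-2)·1.000) / (5) = 1.382;  q ← (1−ω)·1.000 + ω·1.382 = 1.393
  r: GS value = (5 - (-1)·-0.545 - (-2)·1.393) / (7) = 1.034;  r ← (1−ω)·1.000 + ω·1.034 = 1.035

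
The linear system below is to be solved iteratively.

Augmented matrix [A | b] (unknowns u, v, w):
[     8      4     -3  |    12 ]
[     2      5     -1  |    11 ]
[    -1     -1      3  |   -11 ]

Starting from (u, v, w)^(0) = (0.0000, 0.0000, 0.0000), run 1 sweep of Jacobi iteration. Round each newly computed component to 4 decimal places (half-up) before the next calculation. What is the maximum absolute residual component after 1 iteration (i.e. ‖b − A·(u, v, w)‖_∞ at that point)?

Iteration 1:
  u = (12 - (4)·0.0000 - (-3)·0.0000) / (8) = 1.5000
  v = (11 - (2)·0.0000 - (-1)·0.0000) / (5) = 2.2000
  w = (-11 - (-1)·0.0000 - (-1)·0.0000) / (3) = -3.6667
Residual b − A·x = (-19.8001, -6.6667, 3.7001); ∞-norm = 19.8001

19.8001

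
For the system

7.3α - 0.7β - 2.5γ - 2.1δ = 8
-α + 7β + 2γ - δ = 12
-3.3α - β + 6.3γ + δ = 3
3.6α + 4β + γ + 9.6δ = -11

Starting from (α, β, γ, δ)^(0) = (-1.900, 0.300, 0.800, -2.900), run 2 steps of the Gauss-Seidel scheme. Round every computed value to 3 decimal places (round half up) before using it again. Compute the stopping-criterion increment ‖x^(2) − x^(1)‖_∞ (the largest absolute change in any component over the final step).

0.556

Iteration 1:
  α = (8 - (-0.7)·0.300 - (-2.5)·0.800 - (-2.1)·-2.900) / (7.3) = 0.564
  β = (12 - (-1)·0.564 - (2)·0.800 - (-1)·-2.900) / (7) = 1.152
  γ = (3 - (-3.3)·0.564 - (-1)·1.152 - (1)·-2.900) / (6.3) = 1.415
  δ = (-11 - (3.6)·0.564 - (4)·1.152 - (1)·1.415) / (9.6) = -1.985
Iteration 2:
  α = (8 - (-0.7)·1.152 - (-2.5)·1.415 - (-2.1)·-1.985) / (7.3) = 1.120
  β = (12 - (-1)·1.120 - (2)·1.415 - (-1)·-1.985) / (7) = 1.186
  γ = (3 - (-3.3)·1.120 - (-1)·1.186 - (1)·-1.985) / (6.3) = 1.566
  δ = (-11 - (3.6)·1.120 - (4)·1.186 - (1)·1.566) / (9.6) = -2.223
Change: (0.556, 0.034, 0.151, -0.238) → max |·| = 0.556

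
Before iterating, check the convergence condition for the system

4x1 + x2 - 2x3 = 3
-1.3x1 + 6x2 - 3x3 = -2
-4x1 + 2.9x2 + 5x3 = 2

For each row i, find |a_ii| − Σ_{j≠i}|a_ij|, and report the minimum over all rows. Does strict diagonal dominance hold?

-1.9

row 1: |4| − (1+2) = 1
row 2: |6| − (1.3+3) = 1.7
row 3: |5| − (4+2.9) = -1.9
minimum over rows = -1.9 → not strictly diagonally dominant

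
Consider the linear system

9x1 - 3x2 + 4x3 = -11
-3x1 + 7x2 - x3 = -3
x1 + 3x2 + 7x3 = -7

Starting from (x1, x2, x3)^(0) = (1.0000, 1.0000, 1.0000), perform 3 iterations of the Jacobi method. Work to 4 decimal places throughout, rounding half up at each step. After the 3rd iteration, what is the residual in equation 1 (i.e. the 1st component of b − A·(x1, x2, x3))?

-0.4519

Iteration 1:
  x1 = (-11 - (-3)·1.0000 - (4)·1.0000) / (9) = -1.3333
  x2 = (-3 - (-3)·1.0000 - (-1)·1.0000) / (7) = 0.1429
  x3 = (-7 - (1)·1.0000 - (3)·1.0000) / (7) = -1.5714
Iteration 2:
  x1 = (-11 - (-3)·0.1429 - (4)·-1.5714) / (9) = -0.4762
  x2 = (-3 - (-3)·-1.3333 - (-1)·-1.5714) / (7) = -1.2245
  x3 = (-7 - (1)·-1.3333 - (3)·0.1429) / (7) = -0.8708
Iteration 3:
  x1 = (-11 - (-3)·-1.2245 - (4)·-0.8708) / (9) = -1.2434
  x2 = (-3 - (-3)·-0.4762 - (-1)·-0.8708) / (7) = -0.7571
  x3 = (-7 - (1)·-0.4762 - (3)·-1.2245) / (7) = -0.4072
Residual b − A·x = (-0.4519, -1.8377, -0.6349)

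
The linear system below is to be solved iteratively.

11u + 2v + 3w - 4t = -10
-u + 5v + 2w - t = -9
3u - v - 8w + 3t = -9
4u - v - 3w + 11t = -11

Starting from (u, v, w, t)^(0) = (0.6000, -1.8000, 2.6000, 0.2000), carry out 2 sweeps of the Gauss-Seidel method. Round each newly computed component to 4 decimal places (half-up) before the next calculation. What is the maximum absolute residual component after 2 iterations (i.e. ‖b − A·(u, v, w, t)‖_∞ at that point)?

Iteration 1:
  u = (-10 - (2)·-1.8000 - (3)·2.6000 - (-4)·0.2000) / (11) = -1.2182
  v = (-9 - (-1)·-1.2182 - (2)·2.6000 - (-1)·0.2000) / (5) = -3.0436
  w = (-9 - (3)·-1.2182 - (-1)·-3.0436 - (3)·0.2000) / (-8) = 1.1236
  t = (-11 - (4)·-1.2182 - (-1)·-3.0436 - (-3)·1.1236) / (11) = -0.5273
Iteration 2:
  u = (-10 - (2)·-3.0436 - (3)·1.1236 - (-4)·-0.5273) / (11) = -0.8539
  v = (-9 - (-1)·-0.8539 - (2)·1.1236 - (-1)·-0.5273) / (5) = -2.5257
  w = (-9 - (3)·-0.8539 - (-1)·-2.5257 - (3)·-0.5273) / (-8) = 0.9228
  t = (-11 - (4)·-0.8539 - (-1)·-2.5257 - (-3)·0.9228) / (11) = -0.6674
Residual b − A·x = (-0.9937, 0.2616, 0.4206, -0.0003); ∞-norm = 0.9937

0.9937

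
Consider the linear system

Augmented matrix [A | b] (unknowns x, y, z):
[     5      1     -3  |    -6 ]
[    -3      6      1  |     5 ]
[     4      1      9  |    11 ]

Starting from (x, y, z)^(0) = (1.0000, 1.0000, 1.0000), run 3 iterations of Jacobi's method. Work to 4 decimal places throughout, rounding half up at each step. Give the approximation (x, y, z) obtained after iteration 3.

(-0.3956, 0.0753, 1.6457)

Iteration 1:
  x = (-6 - (1)·1.0000 - (-3)·1.0000) / (5) = -0.8000
  y = (5 - (-3)·1.0000 - (1)·1.0000) / (6) = 1.1667
  z = (11 - (4)·1.0000 - (1)·1.0000) / (9) = 0.6667
Iteration 2:
  x = (-6 - (1)·1.1667 - (-3)·0.6667) / (5) = -1.0333
  y = (5 - (-3)·-0.8000 - (1)·0.6667) / (6) = 0.3222
  z = (11 - (4)·-0.8000 - (1)·1.1667) / (9) = 1.4481
Iteration 3:
  x = (-6 - (1)·0.3222 - (-3)·1.4481) / (5) = -0.3956
  y = (5 - (-3)·-1.0333 - (1)·1.4481) / (6) = 0.0753
  z = (11 - (4)·-1.0333 - (1)·0.3222) / (9) = 1.6457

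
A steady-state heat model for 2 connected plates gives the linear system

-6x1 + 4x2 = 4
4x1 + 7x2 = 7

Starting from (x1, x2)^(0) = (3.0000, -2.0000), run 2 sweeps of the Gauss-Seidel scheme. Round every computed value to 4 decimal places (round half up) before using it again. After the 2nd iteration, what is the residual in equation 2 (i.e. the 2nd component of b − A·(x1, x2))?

0.0002

Iteration 1:
  x1 = (4 - (4)·-2.0000) / (-6) = -2.0000
  x2 = (7 - (4)·-2.0000) / (7) = 2.1429
Iteration 2:
  x1 = (4 - (4)·2.1429) / (-6) = 0.7619
  x2 = (7 - (4)·0.7619) / (7) = 0.5646
Residual b − A·x = (6.3130, 0.0002)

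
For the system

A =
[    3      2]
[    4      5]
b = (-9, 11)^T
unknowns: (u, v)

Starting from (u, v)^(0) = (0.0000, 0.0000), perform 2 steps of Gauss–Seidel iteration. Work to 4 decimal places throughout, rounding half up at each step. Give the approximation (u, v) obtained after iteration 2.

Iteration 1:
  u = (-9 - (2)·0.0000) / (3) = -3.0000
  v = (11 - (4)·-3.0000) / (5) = 4.6000
Iteration 2:
  u = (-9 - (2)·4.6000) / (3) = -6.0667
  v = (11 - (4)·-6.0667) / (5) = 7.0534

(-6.0667, 7.0534)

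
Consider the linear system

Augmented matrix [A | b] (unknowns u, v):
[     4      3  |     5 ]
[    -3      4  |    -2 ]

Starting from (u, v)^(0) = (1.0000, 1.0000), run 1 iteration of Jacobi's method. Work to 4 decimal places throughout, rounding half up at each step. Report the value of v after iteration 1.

Iteration 1:
  u = (5 - (3)·1.0000) / (4) = 0.5000
  v = (-2 - (-3)·1.0000) / (4) = 0.2500

0.2500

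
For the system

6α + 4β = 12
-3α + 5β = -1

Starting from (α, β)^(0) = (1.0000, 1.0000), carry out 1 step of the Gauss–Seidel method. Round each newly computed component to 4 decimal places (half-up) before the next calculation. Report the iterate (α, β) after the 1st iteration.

(1.3333, 0.6000)

Iteration 1:
  α = (12 - (4)·1.0000) / (6) = 1.3333
  β = (-1 - (-3)·1.3333) / (5) = 0.6000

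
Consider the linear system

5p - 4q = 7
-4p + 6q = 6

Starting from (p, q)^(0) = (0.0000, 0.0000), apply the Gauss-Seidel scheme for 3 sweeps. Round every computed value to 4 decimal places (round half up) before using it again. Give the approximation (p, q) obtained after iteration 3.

(3.7715, 3.5143)

Iteration 1:
  p = (7 - (-4)·0.0000) / (5) = 1.4000
  q = (6 - (-4)·1.4000) / (6) = 1.9333
Iteration 2:
  p = (7 - (-4)·1.9333) / (5) = 2.9466
  q = (6 - (-4)·2.9466) / (6) = 2.9644
Iteration 3:
  p = (7 - (-4)·2.9644) / (5) = 3.7715
  q = (6 - (-4)·3.7715) / (6) = 3.5143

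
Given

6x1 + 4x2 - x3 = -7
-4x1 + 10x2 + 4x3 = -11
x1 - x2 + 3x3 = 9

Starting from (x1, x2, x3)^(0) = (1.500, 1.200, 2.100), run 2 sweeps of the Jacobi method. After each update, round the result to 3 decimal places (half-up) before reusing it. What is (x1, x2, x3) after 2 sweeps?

(0.210, -2.907, 3.092)

Iteration 1:
  x1 = (-7 - (4)·1.200 - (-1)·2.100) / (6) = -1.617
  x2 = (-11 - (-4)·1.500 - (4)·2.100) / (10) = -1.340
  x3 = (9 - (1)·1.500 - (-1)·1.200) / (3) = 2.900
Iteration 2:
  x1 = (-7 - (4)·-1.340 - (-1)·2.900) / (6) = 0.210
  x2 = (-11 - (-4)·-1.617 - (4)·2.900) / (10) = -2.907
  x3 = (9 - (1)·-1.617 - (-1)·-1.340) / (3) = 3.092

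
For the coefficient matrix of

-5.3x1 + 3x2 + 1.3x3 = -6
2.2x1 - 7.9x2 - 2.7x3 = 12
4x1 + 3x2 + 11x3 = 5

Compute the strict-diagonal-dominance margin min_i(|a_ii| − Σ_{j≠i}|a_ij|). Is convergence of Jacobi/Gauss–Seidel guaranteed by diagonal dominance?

1

row 1: |-5.3| − (3+1.3) = 1
row 2: |-7.9| − (2.2+2.7) = 3
row 3: |11| − (4+3) = 4
minimum over rows = 1 → strictly diagonally dominant (convergence guaranteed)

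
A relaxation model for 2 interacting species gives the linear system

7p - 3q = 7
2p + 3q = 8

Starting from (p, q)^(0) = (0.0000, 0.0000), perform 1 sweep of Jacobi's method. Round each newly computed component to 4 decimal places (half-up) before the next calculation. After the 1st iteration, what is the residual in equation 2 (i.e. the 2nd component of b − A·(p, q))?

-2.0001

Iteration 1:
  p = (7 - (-3)·0.0000) / (7) = 1.0000
  q = (8 - (2)·0.0000) / (3) = 2.6667
Residual b − A·x = (8.0001, -2.0001)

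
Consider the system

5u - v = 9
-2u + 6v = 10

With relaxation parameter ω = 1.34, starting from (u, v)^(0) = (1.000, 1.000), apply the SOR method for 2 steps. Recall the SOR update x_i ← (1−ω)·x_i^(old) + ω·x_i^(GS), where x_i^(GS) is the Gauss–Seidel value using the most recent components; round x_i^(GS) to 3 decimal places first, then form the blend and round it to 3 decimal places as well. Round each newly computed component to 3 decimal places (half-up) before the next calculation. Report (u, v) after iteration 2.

(2.404, 2.308)

Iteration 1:
  u: GS value = (9 - (-1)·1.000) / (5) = 2.000;  u ← (1−ω)·1.000 + ω·2.000 = 2.340
  v: GS value = (10 - (-2)·2.340) / (6) = 2.447;  v ← (1−ω)·1.000 + ω·2.447 = 2.939
Iteration 2:
  u: GS value = (9 - (-1)·2.939) / (5) = 2.388;  u ← (1−ω)·2.340 + ω·2.388 = 2.404
  v: GS value = (10 - (-2)·2.404) / (6) = 2.468;  v ← (1−ω)·2.939 + ω·2.468 = 2.308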